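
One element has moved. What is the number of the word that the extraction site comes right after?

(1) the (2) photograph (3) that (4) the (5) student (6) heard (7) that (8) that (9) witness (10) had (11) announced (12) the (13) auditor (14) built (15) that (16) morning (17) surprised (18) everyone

The displaced element is "the photograph" (word 2).
It is linked across 2 clause boundaries (that → Ø).
It functions as the direct object of "built", so the gap sits immediately after word 14 ("built").
Base order: The student heard that that witness had announced the auditor built the photograph that morning.

14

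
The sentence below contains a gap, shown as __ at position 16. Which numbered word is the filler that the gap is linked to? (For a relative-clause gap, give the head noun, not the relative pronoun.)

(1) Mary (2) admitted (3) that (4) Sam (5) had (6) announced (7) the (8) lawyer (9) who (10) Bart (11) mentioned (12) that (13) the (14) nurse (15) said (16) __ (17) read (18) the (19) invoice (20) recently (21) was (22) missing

8

The gap at 16 is the subject of "read", inside a relative clause.
The relative pronoun is "who" (word 9); it is bound by the head noun immediately before it.
Its filler is the head noun "lawyer", at word 8.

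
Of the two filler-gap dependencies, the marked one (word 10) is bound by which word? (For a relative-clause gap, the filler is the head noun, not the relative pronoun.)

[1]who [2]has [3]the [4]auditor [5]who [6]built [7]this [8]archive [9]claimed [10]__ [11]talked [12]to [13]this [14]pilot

The marked gap is the subject of "talked".
Its filler is the fronted wh-phrase "who", at word 1.
(The other dependency links word 4 to a gap after word 5.)

1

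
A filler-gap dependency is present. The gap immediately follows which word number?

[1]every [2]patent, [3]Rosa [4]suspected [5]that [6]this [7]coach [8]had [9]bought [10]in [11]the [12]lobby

9

The displaced element is "every patent" (word 2).
It is linked across 1 clause boundary (that).
It functions as the direct object of "bought", so the gap sits immediately after word 9 ("bought").
Base order: Rosa suspected that this coach had bought every patent in the lobby.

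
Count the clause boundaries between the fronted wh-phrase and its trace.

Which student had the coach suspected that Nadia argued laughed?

"which student" is extracted from the subject of "laughed".
Boundaries crossed, outermost first: [that], [Ø] — 2 in total.

2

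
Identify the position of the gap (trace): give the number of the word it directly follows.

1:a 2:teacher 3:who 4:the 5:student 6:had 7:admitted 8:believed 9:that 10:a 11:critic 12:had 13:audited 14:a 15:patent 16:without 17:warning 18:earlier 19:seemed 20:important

7

The displaced element is "a teacher" (word 2).
It is linked across 1 clause boundary (Ø).
It functions as the subject of "believed", so the gap sits immediately after word 7 ("admitted").
Base order: The student had admitted a teacher believed that a critic had audited a patent without warning earlier.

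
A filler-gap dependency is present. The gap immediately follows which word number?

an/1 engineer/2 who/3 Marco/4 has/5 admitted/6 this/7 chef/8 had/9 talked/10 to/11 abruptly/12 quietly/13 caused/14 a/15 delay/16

11

The displaced element is "an engineer" (word 2).
It is linked across 1 clause boundary (Ø).
It functions as the object of the preposition "to" of "talked", so the gap sits immediately after word 11 ("to").
Base order: Marco has admitted this chef had talked to an engineer abruptly quietly.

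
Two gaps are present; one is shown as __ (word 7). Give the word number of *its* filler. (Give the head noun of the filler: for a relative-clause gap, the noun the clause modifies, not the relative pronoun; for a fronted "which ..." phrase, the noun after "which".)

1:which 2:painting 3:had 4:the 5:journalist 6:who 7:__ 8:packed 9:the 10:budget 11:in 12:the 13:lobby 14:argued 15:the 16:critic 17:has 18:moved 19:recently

5

The marked gap is inside the relative clause, the subject of "packed".
Its filler is the head noun "journalist" (via "who"), at word 5.
(The other dependency links word 2 to a gap after word 18.)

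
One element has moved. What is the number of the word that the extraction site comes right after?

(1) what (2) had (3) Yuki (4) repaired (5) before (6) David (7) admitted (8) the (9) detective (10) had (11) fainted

4

The displaced element is "what" (word 1).
It functions as the direct object of "repaired", so the gap sits immediately after word 4 ("repaired").
Base order: Yuki had repaired what before David admitted the detective had fainted.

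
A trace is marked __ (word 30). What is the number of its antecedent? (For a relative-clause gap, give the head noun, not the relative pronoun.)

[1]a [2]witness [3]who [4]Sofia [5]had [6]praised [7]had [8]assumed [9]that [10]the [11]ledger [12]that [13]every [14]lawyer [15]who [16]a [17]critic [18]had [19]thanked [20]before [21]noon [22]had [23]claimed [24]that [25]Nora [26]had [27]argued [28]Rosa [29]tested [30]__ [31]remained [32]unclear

11

The gap at 30 is the object of "tested", inside a relative clause.
The relative pronoun is "that" (word 12); it is bound by the head noun immediately before it.
Its filler is the head noun "ledger", at word 11.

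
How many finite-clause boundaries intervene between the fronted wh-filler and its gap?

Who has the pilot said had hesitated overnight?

"who" is extracted from the subject of "hesitated".
Boundaries crossed, outermost first: [Ø] — 1 in total.

1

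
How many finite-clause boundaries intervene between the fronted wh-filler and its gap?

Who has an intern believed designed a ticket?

1

"who" is extracted from the subject of "designed".
Boundaries crossed, outermost first: [Ø] — 1 in total.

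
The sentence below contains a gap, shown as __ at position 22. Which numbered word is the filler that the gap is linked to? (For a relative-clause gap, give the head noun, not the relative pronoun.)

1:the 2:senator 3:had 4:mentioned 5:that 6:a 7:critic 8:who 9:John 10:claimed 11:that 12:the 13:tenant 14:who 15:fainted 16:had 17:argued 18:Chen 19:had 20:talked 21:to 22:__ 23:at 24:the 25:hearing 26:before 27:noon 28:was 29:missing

7

The gap at 22 is the prepositional object of "talked", inside a relative clause.
The relative pronoun is "who" (word 8); it is bound by the head noun immediately before it.
Its filler is the head noun "critic", at word 7.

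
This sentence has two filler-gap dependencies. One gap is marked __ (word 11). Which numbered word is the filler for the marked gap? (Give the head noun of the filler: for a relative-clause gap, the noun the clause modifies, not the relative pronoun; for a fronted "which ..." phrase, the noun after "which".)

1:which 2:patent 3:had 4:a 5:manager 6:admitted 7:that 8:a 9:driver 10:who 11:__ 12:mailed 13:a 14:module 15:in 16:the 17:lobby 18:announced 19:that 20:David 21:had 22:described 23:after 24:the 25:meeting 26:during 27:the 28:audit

The marked gap is inside the relative clause, the subject of "mailed".
Its filler is the head noun "driver" (via "who"), at word 9.
(The other dependency links word 2 to a gap after word 22.)

9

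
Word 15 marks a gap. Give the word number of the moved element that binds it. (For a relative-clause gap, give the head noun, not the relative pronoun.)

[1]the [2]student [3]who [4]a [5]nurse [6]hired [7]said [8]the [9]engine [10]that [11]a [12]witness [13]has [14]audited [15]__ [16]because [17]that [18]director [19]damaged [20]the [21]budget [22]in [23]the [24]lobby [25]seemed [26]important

The gap at 15 is the object of "audited", inside a relative clause.
The relative pronoun is "that" (word 10); it is bound by the head noun immediately before it.
Its filler is the head noun "engine", at word 9.

9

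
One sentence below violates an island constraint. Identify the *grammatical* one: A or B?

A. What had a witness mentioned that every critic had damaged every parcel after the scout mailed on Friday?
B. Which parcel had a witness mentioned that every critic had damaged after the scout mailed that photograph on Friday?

In A, the wh-phrase is extracted from inside an adjunct island (introduced by "after"), which blocks movement.
In B, the extraction path crosses only that-complement boundaries, which are transparent.
So B is grammatical.

B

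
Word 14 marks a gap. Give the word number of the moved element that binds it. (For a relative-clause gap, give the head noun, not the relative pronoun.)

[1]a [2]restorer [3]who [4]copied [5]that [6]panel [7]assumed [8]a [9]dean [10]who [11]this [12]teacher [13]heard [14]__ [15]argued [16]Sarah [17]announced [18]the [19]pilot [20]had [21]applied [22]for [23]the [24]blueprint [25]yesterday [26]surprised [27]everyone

9

The gap at 14 is the subject of "argued", inside a relative clause.
The relative pronoun is "who" (word 10); it is bound by the head noun immediately before it.
Its filler is the head noun "dean", at word 9.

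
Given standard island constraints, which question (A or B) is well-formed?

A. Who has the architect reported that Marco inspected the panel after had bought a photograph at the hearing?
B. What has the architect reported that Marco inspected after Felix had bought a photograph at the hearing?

In A, the wh-phrase is extracted from inside an adjunct island (introduced by "after"), which blocks movement.
In B, the extraction path crosses only that-complement boundaries, which are transparent.
So B is grammatical.

B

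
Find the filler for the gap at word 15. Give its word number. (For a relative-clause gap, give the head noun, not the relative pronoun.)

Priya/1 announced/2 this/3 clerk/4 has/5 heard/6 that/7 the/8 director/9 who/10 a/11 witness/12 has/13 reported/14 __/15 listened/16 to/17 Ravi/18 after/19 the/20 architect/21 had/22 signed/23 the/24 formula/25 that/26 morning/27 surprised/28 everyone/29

9

The gap at 15 is the subject of "listened", inside a relative clause.
The relative pronoun is "who" (word 10); it is bound by the head noun immediately before it.
Its filler is the head noun "director", at word 9.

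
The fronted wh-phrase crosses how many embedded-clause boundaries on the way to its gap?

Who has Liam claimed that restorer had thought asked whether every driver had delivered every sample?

"who" is extracted from the subject of "asked".
Boundaries crossed, outermost first: [Ø], [Ø] — 2 in total.

2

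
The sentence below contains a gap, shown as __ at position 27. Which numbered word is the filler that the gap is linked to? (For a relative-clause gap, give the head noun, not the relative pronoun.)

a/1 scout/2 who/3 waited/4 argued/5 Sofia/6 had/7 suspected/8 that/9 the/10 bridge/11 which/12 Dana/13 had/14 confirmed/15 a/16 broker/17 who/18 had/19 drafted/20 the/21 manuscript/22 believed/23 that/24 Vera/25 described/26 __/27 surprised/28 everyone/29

11

The gap at 27 is the object of "described", inside a relative clause.
The relative pronoun is "which" (word 12); it is bound by the head noun immediately before it.
Its filler is the head noun "bridge", at word 11.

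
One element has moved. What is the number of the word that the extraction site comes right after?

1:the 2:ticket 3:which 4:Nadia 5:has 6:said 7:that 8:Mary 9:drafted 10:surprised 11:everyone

The displaced element is "the ticket" (word 2).
It is linked across 1 clause boundary (that).
It functions as the direct object of "drafted", so the gap sits immediately after word 9 ("drafted").
Base order: Nadia has said that Mary drafted the ticket.

9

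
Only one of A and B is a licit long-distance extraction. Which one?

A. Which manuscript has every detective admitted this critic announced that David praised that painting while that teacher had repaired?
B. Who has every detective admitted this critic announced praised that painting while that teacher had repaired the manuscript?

B

In A, the wh-phrase is extracted from inside an adjunct island (introduced by "while"), which blocks movement.
In B, the extraction path crosses only that-complement boundaries, which are transparent.
So B is grammatical.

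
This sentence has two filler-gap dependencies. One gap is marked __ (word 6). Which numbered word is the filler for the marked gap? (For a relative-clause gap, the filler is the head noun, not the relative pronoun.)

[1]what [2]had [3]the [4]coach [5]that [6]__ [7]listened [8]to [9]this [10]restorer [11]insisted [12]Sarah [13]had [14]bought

The marked gap is inside the relative clause, the subject of "listened".
Its filler is the head noun "coach" (via "that"), at word 4.
(The other dependency links word 1 to a gap after word 14.)

4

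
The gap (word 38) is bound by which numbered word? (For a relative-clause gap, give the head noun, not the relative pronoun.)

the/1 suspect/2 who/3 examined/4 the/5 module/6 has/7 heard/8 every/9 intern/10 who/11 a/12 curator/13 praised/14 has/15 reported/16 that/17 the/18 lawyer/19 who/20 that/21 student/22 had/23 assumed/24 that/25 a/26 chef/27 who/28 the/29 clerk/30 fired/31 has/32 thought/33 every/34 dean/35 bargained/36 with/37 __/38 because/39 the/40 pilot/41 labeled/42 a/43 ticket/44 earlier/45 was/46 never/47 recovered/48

19

The gap at 38 is the prepositional object of "bargained", inside a relative clause.
The relative pronoun is "who" (word 20); it is bound by the head noun immediately before it.
Its filler is the head noun "lawyer", at word 19.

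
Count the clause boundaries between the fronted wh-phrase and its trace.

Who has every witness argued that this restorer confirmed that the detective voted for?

2

"who" is extracted from the PP object of "voted".
Boundaries crossed, outermost first: [that], [that] — 2 in total.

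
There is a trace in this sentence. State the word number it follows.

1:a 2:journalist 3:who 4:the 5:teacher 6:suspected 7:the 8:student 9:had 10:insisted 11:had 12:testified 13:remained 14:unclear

The displaced element is "a journalist" (word 2).
It is linked across 2 clause boundaries (Ø → Ø).
It functions as the subject of "testified", so the gap sits immediately after word 10 ("insisted").
Base order: The teacher suspected the student had insisted a journalist had testified.

10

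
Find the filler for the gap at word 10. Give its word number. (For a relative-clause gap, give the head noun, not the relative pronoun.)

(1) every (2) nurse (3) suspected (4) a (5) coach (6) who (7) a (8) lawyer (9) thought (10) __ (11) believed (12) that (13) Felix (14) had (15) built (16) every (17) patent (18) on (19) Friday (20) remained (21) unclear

5

The gap at 10 is the subject of "believed", inside a relative clause.
The relative pronoun is "who" (word 6); it is bound by the head noun immediately before it.
Its filler is the head noun "coach", at word 5.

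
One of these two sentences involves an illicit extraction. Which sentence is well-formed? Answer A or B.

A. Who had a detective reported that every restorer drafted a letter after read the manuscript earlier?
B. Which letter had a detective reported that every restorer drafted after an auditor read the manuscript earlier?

In A, the wh-phrase is extracted from inside an adjunct island (introduced by "after"), which blocks movement.
In B, the extraction path crosses only that-complement boundaries, which are transparent.
So B is grammatical.

B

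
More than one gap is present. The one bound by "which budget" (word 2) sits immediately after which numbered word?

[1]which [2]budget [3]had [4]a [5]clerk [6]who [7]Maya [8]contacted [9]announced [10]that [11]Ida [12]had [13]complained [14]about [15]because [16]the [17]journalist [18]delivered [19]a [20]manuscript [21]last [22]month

14

The displaced element is "which budget" (word 2).
It is linked across 1 clause boundary (that).
It functions as the object of the preposition "about" of "complained", so the gap sits immediately after word 14 ("about").
Base order: A clerk who Maya contacted had announced that Ida had complained about which budget because the journalist delivered a manuscript last month.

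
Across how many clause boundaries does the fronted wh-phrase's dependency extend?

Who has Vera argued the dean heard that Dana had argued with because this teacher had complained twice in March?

2

"who" is extracted from the PP object of "argued".
Boundaries crossed, outermost first: [Ø], [that] — 2 in total.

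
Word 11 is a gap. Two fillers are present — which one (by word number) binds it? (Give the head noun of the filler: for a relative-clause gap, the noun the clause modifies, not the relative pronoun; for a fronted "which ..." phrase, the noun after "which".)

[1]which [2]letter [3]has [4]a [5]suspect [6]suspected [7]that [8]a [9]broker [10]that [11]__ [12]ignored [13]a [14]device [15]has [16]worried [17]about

9

The marked gap is inside the relative clause, the subject of "ignored".
Its filler is the head noun "broker" (via "that"), at word 9.
(The other dependency links word 2 to a gap after word 17.)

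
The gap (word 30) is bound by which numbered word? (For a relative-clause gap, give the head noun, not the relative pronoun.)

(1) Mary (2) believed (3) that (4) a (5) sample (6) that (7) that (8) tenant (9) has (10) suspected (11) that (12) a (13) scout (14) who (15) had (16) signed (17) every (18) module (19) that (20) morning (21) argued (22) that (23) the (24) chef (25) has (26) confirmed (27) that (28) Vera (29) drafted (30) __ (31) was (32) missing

5

The gap at 30 is the object of "drafted", inside a relative clause.
The relative pronoun is "that" (word 6); it is bound by the head noun immediately before it.
Its filler is the head noun "sample", at word 5.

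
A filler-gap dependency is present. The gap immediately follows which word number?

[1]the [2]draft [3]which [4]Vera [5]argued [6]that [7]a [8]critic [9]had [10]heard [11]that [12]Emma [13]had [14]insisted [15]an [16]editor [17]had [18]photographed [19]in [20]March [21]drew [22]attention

The displaced element is "the draft" (word 2).
It is linked across 3 clause boundaries (that → that → Ø).
It functions as the direct object of "photographed", so the gap sits immediately after word 18 ("photographed").
Base order: Vera argued that a critic had heard that Emma had insisted an editor had photographed the draft in March.

18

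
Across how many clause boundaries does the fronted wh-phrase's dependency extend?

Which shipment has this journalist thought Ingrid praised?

1

"which shipment" is extracted from the object of "praised".
Boundaries crossed, outermost first: [Ø] — 1 in total.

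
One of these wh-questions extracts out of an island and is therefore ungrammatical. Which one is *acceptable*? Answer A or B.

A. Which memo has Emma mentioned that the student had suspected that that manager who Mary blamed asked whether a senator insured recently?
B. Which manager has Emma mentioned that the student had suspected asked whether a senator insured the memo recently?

In A, the wh-phrase is extracted from inside a wh-island (introduced by "whether"), which blocks movement.
In B, the extraction path crosses only that-complement boundaries, which are transparent.
So B is grammatical.

B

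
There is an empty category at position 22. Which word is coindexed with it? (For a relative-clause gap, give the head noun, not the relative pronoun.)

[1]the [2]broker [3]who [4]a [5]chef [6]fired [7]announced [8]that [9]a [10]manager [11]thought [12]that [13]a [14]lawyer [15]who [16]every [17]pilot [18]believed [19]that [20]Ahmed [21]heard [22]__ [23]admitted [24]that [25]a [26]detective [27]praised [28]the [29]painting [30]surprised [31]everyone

14

The gap at 22 is the subject of "admitted", inside a relative clause.
The relative pronoun is "who" (word 15); it is bound by the head noun immediately before it.
Its filler is the head noun "lawyer", at word 14.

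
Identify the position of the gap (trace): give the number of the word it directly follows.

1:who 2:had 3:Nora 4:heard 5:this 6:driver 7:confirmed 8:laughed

The displaced element is "who" (word 1).
It is linked across 2 clause boundaries (Ø → Ø).
It functions as the subject of "laughed", so the gap sits immediately after word 7 ("confirmed").
Base order: Nora had heard this driver confirmed that who laughed.

7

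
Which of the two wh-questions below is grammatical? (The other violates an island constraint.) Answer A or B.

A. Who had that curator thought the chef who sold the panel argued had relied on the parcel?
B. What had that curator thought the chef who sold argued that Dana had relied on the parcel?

A

In B, the wh-phrase is extracted from inside a complex-NP island (relative clause) (introduced by "who"), which blocks movement.
In A, the extraction path crosses only that-complement boundaries, which are transparent.
So A is grammatical.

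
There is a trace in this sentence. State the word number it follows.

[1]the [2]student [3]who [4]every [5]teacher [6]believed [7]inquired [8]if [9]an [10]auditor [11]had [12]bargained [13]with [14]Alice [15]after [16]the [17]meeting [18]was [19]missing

6

The displaced element is "the student" (word 2).
It is linked across 1 clause boundary (Ø).
It functions as the subject of "inquired", so the gap sits immediately after word 6 ("believed").
Base order: Every teacher believed that the student inquired if an auditor had bargained with Alice after the meeting.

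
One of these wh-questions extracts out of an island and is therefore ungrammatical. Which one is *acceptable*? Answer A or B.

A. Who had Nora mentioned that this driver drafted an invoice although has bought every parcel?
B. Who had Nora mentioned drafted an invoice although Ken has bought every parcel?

B

In A, the wh-phrase is extracted from inside an adjunct island (introduced by "although"), which blocks movement.
In B, the extraction path crosses only that-complement boundaries, which are transparent.
So B is grammatical.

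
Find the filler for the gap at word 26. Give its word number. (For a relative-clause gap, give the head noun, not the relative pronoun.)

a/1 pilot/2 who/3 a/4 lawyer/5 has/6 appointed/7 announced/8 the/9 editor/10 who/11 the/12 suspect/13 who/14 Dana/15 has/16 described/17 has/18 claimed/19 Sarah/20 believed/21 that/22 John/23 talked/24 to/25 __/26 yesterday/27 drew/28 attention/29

10

The gap at 26 is the prepositional object of "talked", inside a relative clause.
The relative pronoun is "who" (word 11); it is bound by the head noun immediately before it.
Its filler is the head noun "editor", at word 10.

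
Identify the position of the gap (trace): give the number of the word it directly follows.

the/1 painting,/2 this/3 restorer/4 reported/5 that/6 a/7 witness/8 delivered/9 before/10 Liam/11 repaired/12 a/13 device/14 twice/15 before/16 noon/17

9

The displaced element is "the painting" (word 2).
It is linked across 1 clause boundary (that).
It functions as the direct object of "delivered", so the gap sits immediately after word 9 ("delivered").
Base order: This restorer reported that a witness delivered the painting before Liam repaired a device twice before noon.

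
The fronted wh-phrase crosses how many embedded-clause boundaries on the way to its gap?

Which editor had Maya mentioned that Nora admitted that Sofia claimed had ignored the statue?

3

"which editor" is extracted from the subject of "ignored".
Boundaries crossed, outermost first: [that], [that], [Ø] — 3 in total.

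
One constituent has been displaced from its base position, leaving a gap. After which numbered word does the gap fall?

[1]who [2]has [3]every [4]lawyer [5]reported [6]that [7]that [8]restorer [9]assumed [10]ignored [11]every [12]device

The displaced element is "who" (word 1).
It is linked across 2 clause boundaries (that → Ø).
It functions as the subject of "ignored", so the gap sits immediately after word 9 ("assumed").
Base order: Every lawyer has reported that that restorer assumed that who ignored every device.

9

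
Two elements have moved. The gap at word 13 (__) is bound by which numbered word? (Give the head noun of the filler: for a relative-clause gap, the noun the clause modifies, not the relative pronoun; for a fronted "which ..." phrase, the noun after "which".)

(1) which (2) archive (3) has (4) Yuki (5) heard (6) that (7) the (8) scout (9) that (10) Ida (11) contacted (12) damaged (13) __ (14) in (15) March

The marked gap is the direct object of "damaged".
Its filler is the fronted wh-phrase "which archive", at word 2.
(The other dependency links word 8 to a gap after word 11.)

2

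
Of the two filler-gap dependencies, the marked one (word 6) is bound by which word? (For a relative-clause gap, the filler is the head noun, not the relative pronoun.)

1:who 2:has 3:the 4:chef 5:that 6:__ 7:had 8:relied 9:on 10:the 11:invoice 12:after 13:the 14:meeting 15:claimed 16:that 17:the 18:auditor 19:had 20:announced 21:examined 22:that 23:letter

The marked gap is inside the relative clause, the subject of "relied".
Its filler is the head noun "chef" (via "that"), at word 4.
(The other dependency links word 1 to a gap after word 20.)

4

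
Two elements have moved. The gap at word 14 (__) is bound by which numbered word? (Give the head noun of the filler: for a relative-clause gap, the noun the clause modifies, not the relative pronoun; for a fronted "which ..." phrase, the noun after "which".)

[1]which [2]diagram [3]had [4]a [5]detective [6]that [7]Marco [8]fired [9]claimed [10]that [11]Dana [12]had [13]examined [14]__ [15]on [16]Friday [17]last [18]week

The marked gap is the direct object of "examined".
Its filler is the fronted wh-phrase "which diagram", at word 2.
(The other dependency links word 5 to a gap after word 8.)

2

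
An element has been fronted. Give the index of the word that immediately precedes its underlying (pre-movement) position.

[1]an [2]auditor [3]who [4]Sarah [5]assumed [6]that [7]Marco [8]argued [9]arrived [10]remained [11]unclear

The displaced element is "an auditor" (word 2).
It is linked across 2 clause boundaries (that → Ø).
It functions as the subject of "arrived", so the gap sits immediately after word 8 ("argued").
Base order: Sarah assumed that Marco argued that an auditor arrived.

8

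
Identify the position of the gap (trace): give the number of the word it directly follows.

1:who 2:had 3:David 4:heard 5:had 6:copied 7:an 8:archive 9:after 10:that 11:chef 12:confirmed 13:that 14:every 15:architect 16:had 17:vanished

The displaced element is "who" (word 1).
It is linked across 1 clause boundary (Ø).
It functions as the subject of "copied", so the gap sits immediately after word 4 ("heard").
Base order: David had heard that who had copied an archive after that chef confirmed that every architect had vanished.

4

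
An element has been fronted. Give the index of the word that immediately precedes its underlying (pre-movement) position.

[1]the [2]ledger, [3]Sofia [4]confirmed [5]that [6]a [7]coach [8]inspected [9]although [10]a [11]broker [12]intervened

8

The displaced element is "the ledger" (word 2).
It is linked across 1 clause boundary (that).
It functions as the direct object of "inspected", so the gap sits immediately after word 8 ("inspected").
Base order: Sofia confirmed that a coach inspected the ledger although a broker intervened.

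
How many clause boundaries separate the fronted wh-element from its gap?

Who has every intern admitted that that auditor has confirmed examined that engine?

"who" is extracted from the subject of "examined".
Boundaries crossed, outermost first: [that], [Ø] — 2 in total.

2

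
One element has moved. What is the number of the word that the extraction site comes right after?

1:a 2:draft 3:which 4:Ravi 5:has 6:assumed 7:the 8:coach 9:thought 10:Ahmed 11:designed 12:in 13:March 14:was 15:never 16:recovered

11

The displaced element is "a draft" (word 2).
It is linked across 2 clause boundaries (Ø → Ø).
It functions as the direct object of "designed", so the gap sits immediately after word 11 ("designed").
Base order: Ravi has assumed the coach thought Ahmed designed a draft in March.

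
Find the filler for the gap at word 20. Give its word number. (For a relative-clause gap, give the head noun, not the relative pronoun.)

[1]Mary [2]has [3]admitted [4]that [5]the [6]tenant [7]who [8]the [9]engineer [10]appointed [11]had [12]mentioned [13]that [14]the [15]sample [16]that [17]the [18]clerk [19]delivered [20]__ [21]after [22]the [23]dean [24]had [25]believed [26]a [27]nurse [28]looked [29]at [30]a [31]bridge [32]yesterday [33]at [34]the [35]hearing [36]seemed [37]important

The gap at 20 is the object of "delivered", inside a relative clause.
The relative pronoun is "that" (word 16); it is bound by the head noun immediately before it.
Its filler is the head noun "sample", at word 15.

15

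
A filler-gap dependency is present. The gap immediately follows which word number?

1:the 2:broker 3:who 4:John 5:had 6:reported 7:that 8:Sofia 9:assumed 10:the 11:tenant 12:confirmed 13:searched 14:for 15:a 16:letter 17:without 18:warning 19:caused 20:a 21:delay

12

The displaced element is "the broker" (word 2).
It is linked across 3 clause boundaries (that → Ø → Ø).
It functions as the subject of "searched", so the gap sits immediately after word 12 ("confirmed").
Base order: John had reported that Sofia assumed the tenant confirmed that the broker searched for a letter without warning.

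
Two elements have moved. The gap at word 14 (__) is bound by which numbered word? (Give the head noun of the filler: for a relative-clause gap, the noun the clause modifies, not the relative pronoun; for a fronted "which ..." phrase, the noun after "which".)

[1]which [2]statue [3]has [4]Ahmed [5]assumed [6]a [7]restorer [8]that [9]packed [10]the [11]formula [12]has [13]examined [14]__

The marked gap is the direct object of "examined".
Its filler is the fronted wh-phrase "which statue", at word 2.
(The other dependency links word 7 to a gap after word 8.)

2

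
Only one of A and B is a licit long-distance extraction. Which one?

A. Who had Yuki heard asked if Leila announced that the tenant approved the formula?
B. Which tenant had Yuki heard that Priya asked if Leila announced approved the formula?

In B, the wh-phrase is extracted from inside a wh-island (introduced by "if"), which blocks movement.
In A, the extraction path crosses only that-complement boundaries, which are transparent.
So A is grammatical.

A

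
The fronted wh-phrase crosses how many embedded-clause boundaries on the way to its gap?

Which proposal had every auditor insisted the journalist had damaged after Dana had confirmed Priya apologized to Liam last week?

1

"which proposal" is extracted from the object of "damaged".
Boundaries crossed, outermost first: [Ø] — 1 in total.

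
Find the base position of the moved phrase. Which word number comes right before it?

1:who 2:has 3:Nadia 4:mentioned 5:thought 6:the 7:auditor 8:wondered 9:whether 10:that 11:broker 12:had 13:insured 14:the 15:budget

4

The displaced element is "who" (word 1).
It is linked across 1 clause boundary (Ø).
It functions as the subject of "thought", so the gap sits immediately after word 4 ("mentioned").
Base order: Nadia has mentioned that who thought the auditor wondered whether that broker had insured the budget.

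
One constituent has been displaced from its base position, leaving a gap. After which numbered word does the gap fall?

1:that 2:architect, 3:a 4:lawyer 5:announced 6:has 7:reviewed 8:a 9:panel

The displaced element is "that architect" (word 2).
It is linked across 1 clause boundary (Ø).
It functions as the subject of "reviewed", so the gap sits immediately after word 5 ("announced").
Base order: A lawyer announced that that architect has reviewed a panel.

5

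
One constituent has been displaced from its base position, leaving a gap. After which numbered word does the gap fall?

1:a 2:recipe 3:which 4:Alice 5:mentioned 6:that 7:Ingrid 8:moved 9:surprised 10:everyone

8

The displaced element is "a recipe" (word 2).
It is linked across 1 clause boundary (that).
It functions as the direct object of "moved", so the gap sits immediately after word 8 ("moved").
Base order: Alice mentioned that Ingrid moved a recipe.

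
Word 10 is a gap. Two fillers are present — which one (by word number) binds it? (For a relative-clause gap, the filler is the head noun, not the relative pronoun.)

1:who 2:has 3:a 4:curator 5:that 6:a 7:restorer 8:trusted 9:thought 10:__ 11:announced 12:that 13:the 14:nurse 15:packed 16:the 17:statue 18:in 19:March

1

The marked gap is the subject of "announced".
Its filler is the fronted wh-phrase "who", at word 1.
(The other dependency links word 4 to a gap after word 8.)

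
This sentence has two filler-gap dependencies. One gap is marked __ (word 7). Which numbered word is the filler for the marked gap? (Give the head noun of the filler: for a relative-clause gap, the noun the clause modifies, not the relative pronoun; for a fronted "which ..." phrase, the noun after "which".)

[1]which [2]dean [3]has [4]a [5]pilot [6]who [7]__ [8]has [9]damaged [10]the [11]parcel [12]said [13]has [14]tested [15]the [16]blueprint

The marked gap is inside the relative clause, the subject of "damaged".
Its filler is the head noun "pilot" (via "who"), at word 5.
(The other dependency links word 2 to a gap after word 12.)

5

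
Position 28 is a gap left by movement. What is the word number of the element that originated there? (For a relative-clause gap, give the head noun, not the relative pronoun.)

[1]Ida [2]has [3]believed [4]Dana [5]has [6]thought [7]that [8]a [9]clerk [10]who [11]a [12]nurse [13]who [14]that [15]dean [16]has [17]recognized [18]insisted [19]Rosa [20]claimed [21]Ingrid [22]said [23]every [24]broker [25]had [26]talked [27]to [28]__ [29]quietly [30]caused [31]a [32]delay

The gap at 28 is the prepositional object of "talked", inside a relative clause.
The relative pronoun is "who" (word 10); it is bound by the head noun immediately before it.
Its filler is the head noun "clerk", at word 9.

9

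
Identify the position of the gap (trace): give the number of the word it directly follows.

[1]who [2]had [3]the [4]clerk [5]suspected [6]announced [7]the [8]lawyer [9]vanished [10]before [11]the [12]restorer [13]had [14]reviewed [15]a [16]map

The displaced element is "who" (word 1).
It is linked across 1 clause boundary (Ø).
It functions as the subject of "announced", so the gap sits immediately after word 5 ("suspected").
Base order: The clerk had suspected that who announced the lawyer vanished before the restorer had reviewed a map.

5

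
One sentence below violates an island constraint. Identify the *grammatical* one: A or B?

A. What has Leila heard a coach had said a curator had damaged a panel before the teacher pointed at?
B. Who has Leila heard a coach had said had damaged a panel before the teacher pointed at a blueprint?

In A, the wh-phrase is extracted from inside an adjunct island (introduced by "before"), which blocks movement.
In B, the extraction path crosses only that-complement boundaries, which are transparent.
So B is grammatical.

B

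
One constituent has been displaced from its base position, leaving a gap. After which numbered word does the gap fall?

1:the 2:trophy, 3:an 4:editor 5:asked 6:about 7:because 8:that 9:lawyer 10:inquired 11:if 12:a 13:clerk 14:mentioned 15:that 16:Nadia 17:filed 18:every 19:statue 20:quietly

6

The displaced element is "the trophy" (word 2).
It functions as the object of the preposition "about" of "asked", so the gap sits immediately after word 6 ("about").
Base order: An editor asked about the trophy because that lawyer inquired if a clerk mentioned that Nadia filed every statue quietly.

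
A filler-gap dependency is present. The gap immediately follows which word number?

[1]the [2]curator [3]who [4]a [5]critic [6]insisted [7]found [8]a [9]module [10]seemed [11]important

6

The displaced element is "the curator" (word 2).
It is linked across 1 clause boundary (Ø).
It functions as the subject of "found", so the gap sits immediately after word 6 ("insisted").
Base order: A critic insisted that the curator found a module.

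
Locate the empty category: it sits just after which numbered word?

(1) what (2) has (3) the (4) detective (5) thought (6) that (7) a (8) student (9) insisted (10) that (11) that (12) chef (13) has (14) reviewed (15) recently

14

The displaced element is "what" (word 1).
It is linked across 2 clause boundaries (that → that).
It functions as the direct object of "reviewed", so the gap sits immediately after word 14 ("reviewed").
Base order: The detective has thought that a student insisted that that chef has reviewed what recently.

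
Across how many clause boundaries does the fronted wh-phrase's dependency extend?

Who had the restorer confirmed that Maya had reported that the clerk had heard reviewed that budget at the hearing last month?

3

"who" is extracted from the subject of "reviewed".
Boundaries crossed, outermost first: [that], [that], [Ø] — 3 in total.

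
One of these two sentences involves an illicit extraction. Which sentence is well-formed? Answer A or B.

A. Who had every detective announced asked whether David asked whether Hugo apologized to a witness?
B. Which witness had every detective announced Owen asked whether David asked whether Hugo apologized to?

In B, the wh-phrase is extracted from inside a wh-island (introduced by "whether"), which blocks movement.
In A, the extraction path crosses only that-complement boundaries, which are transparent.
So A is grammatical.

A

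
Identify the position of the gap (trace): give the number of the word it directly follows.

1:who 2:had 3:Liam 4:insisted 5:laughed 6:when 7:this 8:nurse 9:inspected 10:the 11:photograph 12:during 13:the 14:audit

4

The displaced element is "who" (word 1).
It is linked across 1 clause boundary (Ø).
It functions as the subject of "laughed", so the gap sits immediately after word 4 ("insisted").
Base order: Liam had insisted who laughed when this nurse inspected the photograph during the audit.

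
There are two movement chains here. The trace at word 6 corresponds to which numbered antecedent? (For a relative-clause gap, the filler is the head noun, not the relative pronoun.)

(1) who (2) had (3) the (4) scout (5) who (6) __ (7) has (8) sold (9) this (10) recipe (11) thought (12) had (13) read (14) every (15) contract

The marked gap is inside the relative clause, the subject of "sold".
Its filler is the head noun "scout" (via "who"), at word 4.
(The other dependency links word 1 to a gap after word 11.)

4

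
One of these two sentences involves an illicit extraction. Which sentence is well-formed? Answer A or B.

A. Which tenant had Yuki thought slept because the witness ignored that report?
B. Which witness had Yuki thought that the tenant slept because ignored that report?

A

In B, the wh-phrase is extracted from inside an adjunct island (introduced by "because"), which blocks movement.
In A, the extraction path crosses only that-complement boundaries, which are transparent.
So A is grammatical.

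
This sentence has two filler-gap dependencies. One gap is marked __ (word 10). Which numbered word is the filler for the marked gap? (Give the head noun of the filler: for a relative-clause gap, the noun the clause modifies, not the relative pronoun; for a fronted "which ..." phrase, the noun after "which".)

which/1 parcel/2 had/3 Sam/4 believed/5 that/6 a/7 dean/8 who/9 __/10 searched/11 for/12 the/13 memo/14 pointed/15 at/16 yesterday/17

8

The marked gap is inside the relative clause, the subject of "searched".
Its filler is the head noun "dean" (via "who"), at word 8.
(The other dependency links word 2 to a gap after word 16.)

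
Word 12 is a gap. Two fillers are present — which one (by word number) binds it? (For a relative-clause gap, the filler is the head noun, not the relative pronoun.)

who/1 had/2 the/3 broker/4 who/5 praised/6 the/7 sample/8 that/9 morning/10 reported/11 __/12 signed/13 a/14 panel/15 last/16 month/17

The marked gap is the subject of "signed".
Its filler is the fronted wh-phrase "who", at word 1.
(The other dependency links word 4 to a gap after word 5.)

1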